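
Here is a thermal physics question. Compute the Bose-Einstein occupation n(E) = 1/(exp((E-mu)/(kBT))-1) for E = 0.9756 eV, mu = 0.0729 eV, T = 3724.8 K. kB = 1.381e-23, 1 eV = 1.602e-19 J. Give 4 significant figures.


Step 1: (E - mu) = 0.9027 eV
Step 2: x = (E-mu)*eV/(kB*T) = 0.9027*1.602e-19/(1.381e-23*3724.8) = 2.811
Step 3: exp(x) = 16.63
Step 4: n = 1/(exp(x)-1) = 0.06397

0.06397


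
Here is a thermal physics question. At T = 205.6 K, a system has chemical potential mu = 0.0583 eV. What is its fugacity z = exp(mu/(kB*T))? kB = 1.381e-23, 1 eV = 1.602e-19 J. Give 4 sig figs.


Step 1: Convert mu to Joules: 0.0583*1.602e-19 = 9.34e-21 J
Step 2: kB*T = 1.381e-23*205.6 = 2.839e-21 J
Step 3: mu/(kB*T) = 3.289
Step 4: z = exp(3.289) = 26.83

26.83


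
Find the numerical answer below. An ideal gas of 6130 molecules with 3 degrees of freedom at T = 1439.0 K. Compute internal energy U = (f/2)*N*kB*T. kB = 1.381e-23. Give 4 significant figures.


Step 1: f/2 = 3/2 = 1.5
Step 2: N*kB*T = 6130*1.381e-23*1439.0 = 1.218e-16
Step 3: U = 1.5 * 1.218e-16 = 1.827e-16 J

1.827e-16


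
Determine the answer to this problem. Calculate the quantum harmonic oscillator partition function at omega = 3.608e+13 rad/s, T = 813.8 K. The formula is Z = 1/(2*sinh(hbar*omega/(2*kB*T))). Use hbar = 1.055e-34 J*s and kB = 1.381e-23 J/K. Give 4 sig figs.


Step 1: Compute x = hbar*omega/(kB*T) = 1.055e-34*3.608e+13/(1.381e-23*813.8) = 0.3387
Step 2: x/2 = 0.1693
Step 3: sinh(x/2) = 0.1702
Step 4: Z = 1/(2*0.1702) = 2.938

2.938


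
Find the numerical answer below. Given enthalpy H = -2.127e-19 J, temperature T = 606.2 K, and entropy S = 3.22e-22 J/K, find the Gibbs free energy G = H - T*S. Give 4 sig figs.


Step 1: T*S = 606.2 * 3.22e-22 = 1.952e-19 J
Step 2: G = H - T*S = -2.127e-19 - 1.952e-19
Step 3: G = -4.079e-19 J

-4.079e-19


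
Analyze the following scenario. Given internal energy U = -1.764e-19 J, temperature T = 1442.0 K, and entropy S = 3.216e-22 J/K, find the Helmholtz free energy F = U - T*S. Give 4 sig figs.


Step 1: T*S = 1442.0 * 3.216e-22 = 4.637e-19 J
Step 2: F = U - T*S = -1.764e-19 - 4.637e-19
Step 3: F = -6.401e-19 J

-6.401e-19


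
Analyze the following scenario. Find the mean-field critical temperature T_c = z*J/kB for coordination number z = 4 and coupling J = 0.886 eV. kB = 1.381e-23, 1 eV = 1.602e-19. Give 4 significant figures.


Step 1: z*J = 4*0.886 = 3.544 eV
Step 2: Convert to Joules: 3.544*1.602e-19 = 5.677e-19 J
Step 3: T_c = 5.677e-19 / 1.381e-23 = 4.111e+04 K

4.111e+04


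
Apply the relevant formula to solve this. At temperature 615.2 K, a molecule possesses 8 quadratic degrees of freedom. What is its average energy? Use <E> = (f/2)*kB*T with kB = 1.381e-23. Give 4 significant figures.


Step 1: f/2 = 8/2 = 4
Step 2: kB*T = 1.381e-23 * 615.2 = 8.496e-21
Step 3: <E> = 4 * 8.496e-21 = 3.398e-20 J

3.398e-20


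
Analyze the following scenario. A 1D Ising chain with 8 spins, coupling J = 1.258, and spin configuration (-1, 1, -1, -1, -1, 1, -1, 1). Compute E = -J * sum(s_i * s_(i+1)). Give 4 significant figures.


Step 1: Nearest-neighbor products: -1, -1, 1, 1, -1, -1, -1
Step 2: Sum of products = -3
Step 3: E = -1.258 * -3 = 3.774

3.774


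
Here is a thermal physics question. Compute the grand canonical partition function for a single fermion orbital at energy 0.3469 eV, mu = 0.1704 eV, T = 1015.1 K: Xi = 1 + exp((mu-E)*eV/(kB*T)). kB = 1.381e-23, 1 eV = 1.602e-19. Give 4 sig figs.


Step 1: (mu - E) = 0.1704 - 0.3469 = -0.1765 eV
Step 2: x = (mu-E)*eV/(kB*T) = -0.1765*1.602e-19/(1.381e-23*1015.1) = -2.017
Step 3: exp(x) = 0.1331
Step 4: Xi = 1 + 0.1331 = 1.133

1.133


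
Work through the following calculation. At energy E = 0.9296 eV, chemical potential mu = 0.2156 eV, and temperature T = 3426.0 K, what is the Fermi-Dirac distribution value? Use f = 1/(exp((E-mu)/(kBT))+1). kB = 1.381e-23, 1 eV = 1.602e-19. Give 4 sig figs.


Step 1: (E - mu) = 0.9296 - 0.2156 = 0.714 eV
Step 2: Convert: (E-mu)*eV = 1.144e-19 J
Step 3: x = (E-mu)*eV/(kB*T) = 2.418
Step 4: f = 1/(exp(2.418)+1) = 0.08184

0.08184


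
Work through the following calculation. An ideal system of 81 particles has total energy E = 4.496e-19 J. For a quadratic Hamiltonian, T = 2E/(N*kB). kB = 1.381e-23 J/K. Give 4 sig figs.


Step 1: Numerator = 2*E = 2*4.496e-19 = 8.992e-19 J
Step 2: Denominator = N*kB = 81*1.381e-23 = 1.119e-21
Step 3: T = 8.992e-19 / 1.119e-21 = 803.9 K

803.9


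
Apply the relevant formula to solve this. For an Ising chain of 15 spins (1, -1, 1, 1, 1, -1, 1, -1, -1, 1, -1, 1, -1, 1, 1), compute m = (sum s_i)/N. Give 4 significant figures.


Step 1: Count up spins (+1): 9, down spins (-1): 6
Step 2: Total magnetization M = 9 - 6 = 3
Step 3: m = M/N = 3/15 = 0.2

0.2


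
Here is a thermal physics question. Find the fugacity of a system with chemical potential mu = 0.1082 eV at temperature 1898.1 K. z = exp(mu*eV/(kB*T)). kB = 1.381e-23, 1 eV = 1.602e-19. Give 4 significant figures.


Step 1: Convert mu to Joules: 0.1082*1.602e-19 = 1.733e-20 J
Step 2: kB*T = 1.381e-23*1898.1 = 2.621e-20 J
Step 3: mu/(kB*T) = 0.6613
Step 4: z = exp(0.6613) = 1.937

1.937


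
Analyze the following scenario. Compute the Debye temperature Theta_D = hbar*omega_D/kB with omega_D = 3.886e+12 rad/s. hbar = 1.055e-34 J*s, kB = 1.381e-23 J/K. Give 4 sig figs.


Step 1: hbar*omega_D = 1.055e-34 * 3.886e+12 = 4.1e-22 J
Step 2: Theta_D = 4.1e-22 / 1.381e-23
Step 3: Theta_D = 29.69 K

29.69


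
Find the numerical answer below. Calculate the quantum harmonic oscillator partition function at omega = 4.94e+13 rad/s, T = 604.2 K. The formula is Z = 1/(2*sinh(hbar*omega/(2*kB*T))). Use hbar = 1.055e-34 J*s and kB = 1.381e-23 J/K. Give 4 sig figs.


Step 1: Compute x = hbar*omega/(kB*T) = 1.055e-34*4.94e+13/(1.381e-23*604.2) = 0.6246
Step 2: x/2 = 0.3123
Step 3: sinh(x/2) = 0.3174
Step 4: Z = 1/(2*0.3174) = 1.575

1.575


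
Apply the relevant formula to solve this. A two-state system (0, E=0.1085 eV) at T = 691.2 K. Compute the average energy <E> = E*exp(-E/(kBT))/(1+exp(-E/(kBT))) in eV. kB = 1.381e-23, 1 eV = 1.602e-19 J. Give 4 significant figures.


Step 1: beta*E = 0.1085*1.602e-19/(1.381e-23*691.2) = 1.821
Step 2: exp(-beta*E) = 0.1619
Step 3: <E> = 0.1085*0.1619/(1+0.1619) = 0.01512 eV

0.01512


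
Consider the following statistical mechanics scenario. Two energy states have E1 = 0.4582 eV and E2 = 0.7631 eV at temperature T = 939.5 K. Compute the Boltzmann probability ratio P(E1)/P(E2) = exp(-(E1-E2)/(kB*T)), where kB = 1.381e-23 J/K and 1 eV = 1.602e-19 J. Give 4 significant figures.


Step 1: Compute energy difference dE = E1 - E2 = 0.4582 - 0.7631 = -0.3049 eV
Step 2: Convert to Joules: dE_J = -0.3049 * 1.602e-19 = -4.884e-20 J
Step 3: Compute exponent = -dE_J / (kB * T) = -(-4.884e-20) / (1.381e-23 * 939.5) = 3.765
Step 4: P(E1)/P(E2) = exp(3.765) = 43.15

43.15


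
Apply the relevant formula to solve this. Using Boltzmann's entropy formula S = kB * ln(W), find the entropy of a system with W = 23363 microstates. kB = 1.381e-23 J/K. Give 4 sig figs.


Step 1: ln(W) = ln(23363) = 10.06
Step 2: S = kB * ln(W) = 1.381e-23 * 10.06
Step 3: S = 1.389e-22 J/K

1.389e-22


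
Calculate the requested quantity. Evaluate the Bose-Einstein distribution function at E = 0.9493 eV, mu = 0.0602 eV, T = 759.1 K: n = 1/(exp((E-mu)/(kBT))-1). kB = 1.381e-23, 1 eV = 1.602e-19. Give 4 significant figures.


Step 1: (E - mu) = 0.8891 eV
Step 2: x = (E-mu)*eV/(kB*T) = 0.8891*1.602e-19/(1.381e-23*759.1) = 13.59
Step 3: exp(x) = 7.956e+05
Step 4: n = 1/(exp(x)-1) = 1.257e-06

1.257e-06


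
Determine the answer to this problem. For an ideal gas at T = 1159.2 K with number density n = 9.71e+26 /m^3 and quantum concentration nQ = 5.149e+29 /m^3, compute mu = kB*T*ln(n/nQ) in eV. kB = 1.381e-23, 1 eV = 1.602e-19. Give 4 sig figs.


Step 1: n/nQ = 9.71e+26/5.149e+29 = 0.001886
Step 2: ln(n/nQ) = -6.273
Step 3: mu = kB*T*ln(n/nQ) = 1.601e-20*-6.273 = -1.004e-19 J
Step 4: Convert to eV: -1.004e-19/1.602e-19 = -0.6269 eV

-0.6269


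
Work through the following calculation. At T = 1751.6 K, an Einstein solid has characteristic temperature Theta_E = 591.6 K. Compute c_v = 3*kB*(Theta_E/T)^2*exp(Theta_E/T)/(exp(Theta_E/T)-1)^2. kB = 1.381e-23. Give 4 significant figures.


Step 1: x = Theta_E/T = 591.6/1751.6 = 0.3377
Step 2: x^2 = 0.1141
Step 3: exp(x) = 1.402
Step 4: c_v = 3*1.381e-23*0.1141*1.402/(1.402-1)^2 = 4.104e-23

4.104e-23


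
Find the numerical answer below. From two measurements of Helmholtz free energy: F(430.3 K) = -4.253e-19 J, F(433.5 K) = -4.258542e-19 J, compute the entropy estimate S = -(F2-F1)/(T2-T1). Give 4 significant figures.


Step 1: dF = F2 - F1 = -4.258542e-19 - (-4.253e-19) = -5.542e-22 J
Step 2: dT = T2 - T1 = 433.5 - 430.3 = 3.2 K
Step 3: S = -dF/dT = -(-5.542e-22)/3.2 = 1.732e-22 J/K

1.732e-22


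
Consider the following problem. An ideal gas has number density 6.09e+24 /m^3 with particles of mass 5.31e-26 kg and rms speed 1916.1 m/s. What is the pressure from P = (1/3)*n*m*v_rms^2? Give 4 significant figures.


Step 1: v_rms^2 = 1916.1^2 = 3.671e+06
Step 2: n*m = 6.09e+24*5.31e-26 = 0.3234
Step 3: P = (1/3)*0.3234*3.671e+06 = 3.958e+05 Pa

3.958e+05


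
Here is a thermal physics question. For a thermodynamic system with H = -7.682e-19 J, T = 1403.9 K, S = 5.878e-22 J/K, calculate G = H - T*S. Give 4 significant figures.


Step 1: T*S = 1403.9 * 5.878e-22 = 8.252e-19 J
Step 2: G = H - T*S = -7.682e-19 - 8.252e-19
Step 3: G = -1.593e-18 J

-1.593e-18


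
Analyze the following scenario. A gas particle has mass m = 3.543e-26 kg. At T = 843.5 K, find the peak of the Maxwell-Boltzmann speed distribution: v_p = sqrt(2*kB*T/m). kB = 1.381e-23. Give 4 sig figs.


Step 1: Numerator = 2*kB*T = 2*1.381e-23*843.5 = 2.33e-20
Step 2: Ratio = 2.33e-20 / 3.543e-26 = 6.576e+05
Step 3: v_p = sqrt(6.576e+05) = 810.9 m/s

810.9


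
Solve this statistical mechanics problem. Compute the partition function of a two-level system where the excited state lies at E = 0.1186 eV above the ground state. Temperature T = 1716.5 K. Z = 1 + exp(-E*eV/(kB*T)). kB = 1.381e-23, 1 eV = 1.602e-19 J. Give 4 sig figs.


Step 1: Compute beta*E = E*eV/(kB*T) = 0.1186*1.602e-19/(1.381e-23*1716.5) = 0.8015
Step 2: exp(-beta*E) = exp(-0.8015) = 0.4487
Step 3: Z = 1 + 0.4487 = 1.449

1.449


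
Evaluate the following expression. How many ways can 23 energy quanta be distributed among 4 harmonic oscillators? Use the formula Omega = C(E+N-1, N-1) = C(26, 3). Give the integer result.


Step 1: Use binomial coefficient C(26, 3)
Step 2: Numerator = 26! / 23!
Step 3: Denominator = 3!
Step 4: Omega = 2600

2600


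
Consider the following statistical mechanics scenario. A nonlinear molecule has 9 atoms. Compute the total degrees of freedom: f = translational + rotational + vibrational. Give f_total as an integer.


Step 1: Translational DOF = 3
Step 2: Rotational DOF (nonlinear) = 3
Step 3: Vibrational DOF = 3*9 - 6 = 21
Step 4: Total = 3 + 3 + 21 = 27

27


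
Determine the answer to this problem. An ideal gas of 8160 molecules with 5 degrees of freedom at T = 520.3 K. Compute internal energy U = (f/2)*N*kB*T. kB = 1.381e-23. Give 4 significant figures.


Step 1: f/2 = 5/2 = 2.5
Step 2: N*kB*T = 8160*1.381e-23*520.3 = 5.863e-17
Step 3: U = 2.5 * 5.863e-17 = 1.466e-16 J

1.466e-16


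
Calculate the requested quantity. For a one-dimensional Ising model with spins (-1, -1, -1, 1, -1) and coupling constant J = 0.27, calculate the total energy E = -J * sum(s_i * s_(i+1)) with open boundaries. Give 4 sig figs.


Step 1: Nearest-neighbor products: 1, 1, -1, -1
Step 2: Sum of products = 0
Step 3: E = -0.27 * 0 = 0

0


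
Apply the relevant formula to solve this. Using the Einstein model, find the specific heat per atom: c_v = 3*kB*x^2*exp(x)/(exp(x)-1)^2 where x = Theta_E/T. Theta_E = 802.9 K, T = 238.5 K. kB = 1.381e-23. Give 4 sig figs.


Step 1: x = Theta_E/T = 802.9/238.5 = 3.366
Step 2: x^2 = 11.33
Step 3: exp(x) = 28.98
Step 4: c_v = 3*1.381e-23*11.33*28.98/(28.98-1)^2 = 1.738e-23

1.738e-23


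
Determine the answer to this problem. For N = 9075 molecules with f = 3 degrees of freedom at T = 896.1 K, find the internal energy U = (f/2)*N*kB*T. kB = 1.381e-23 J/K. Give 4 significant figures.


Step 1: f/2 = 3/2 = 1.5
Step 2: N*kB*T = 9075*1.381e-23*896.1 = 1.123e-16
Step 3: U = 1.5 * 1.123e-16 = 1.685e-16 J

1.685e-16


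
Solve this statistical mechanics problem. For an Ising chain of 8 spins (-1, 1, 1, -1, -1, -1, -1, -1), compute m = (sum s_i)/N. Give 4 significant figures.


Step 1: Count up spins (+1): 2, down spins (-1): 6
Step 2: Total magnetization M = 2 - 6 = -4
Step 3: m = M/N = -4/8 = -0.5

-0.5


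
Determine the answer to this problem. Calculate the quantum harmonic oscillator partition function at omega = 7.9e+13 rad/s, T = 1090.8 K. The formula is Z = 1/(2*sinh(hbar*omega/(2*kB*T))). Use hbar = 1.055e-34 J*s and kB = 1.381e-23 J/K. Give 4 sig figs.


Step 1: Compute x = hbar*omega/(kB*T) = 1.055e-34*7.9e+13/(1.381e-23*1090.8) = 0.5533
Step 2: x/2 = 0.2766
Step 3: sinh(x/2) = 0.2802
Step 4: Z = 1/(2*0.2802) = 1.785

1.785


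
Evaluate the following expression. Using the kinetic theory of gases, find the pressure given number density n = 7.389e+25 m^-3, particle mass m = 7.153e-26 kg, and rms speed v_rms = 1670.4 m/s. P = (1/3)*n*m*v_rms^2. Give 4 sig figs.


Step 1: v_rms^2 = 1670.4^2 = 2.79e+06
Step 2: n*m = 7.389e+25*7.153e-26 = 5.285
Step 3: P = (1/3)*5.285*2.79e+06 = 4.916e+06 Pa

4.916e+06


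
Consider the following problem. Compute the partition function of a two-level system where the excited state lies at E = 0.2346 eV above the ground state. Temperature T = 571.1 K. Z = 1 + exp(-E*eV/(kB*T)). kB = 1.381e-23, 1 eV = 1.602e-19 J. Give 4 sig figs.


Step 1: Compute beta*E = E*eV/(kB*T) = 0.2346*1.602e-19/(1.381e-23*571.1) = 4.765
Step 2: exp(-beta*E) = exp(-4.765) = 0.008521
Step 3: Z = 1 + 0.008521 = 1.009

1.009


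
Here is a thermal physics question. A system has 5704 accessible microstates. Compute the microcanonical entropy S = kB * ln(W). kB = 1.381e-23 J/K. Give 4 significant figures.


Step 1: ln(W) = ln(5704) = 8.649
Step 2: S = kB * ln(W) = 1.381e-23 * 8.649
Step 3: S = 1.194e-22 J/K

1.194e-22


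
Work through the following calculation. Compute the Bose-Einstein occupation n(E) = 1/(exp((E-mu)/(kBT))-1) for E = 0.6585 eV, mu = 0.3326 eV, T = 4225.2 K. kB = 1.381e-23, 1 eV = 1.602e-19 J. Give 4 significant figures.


Step 1: (E - mu) = 0.3259 eV
Step 2: x = (E-mu)*eV/(kB*T) = 0.3259*1.602e-19/(1.381e-23*4225.2) = 0.8948
Step 3: exp(x) = 2.447
Step 4: n = 1/(exp(x)-1) = 0.6912

0.6912


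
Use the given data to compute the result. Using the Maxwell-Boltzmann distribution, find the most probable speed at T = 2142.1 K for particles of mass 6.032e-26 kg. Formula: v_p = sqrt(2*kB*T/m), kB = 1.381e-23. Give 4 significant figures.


Step 1: Numerator = 2*kB*T = 2*1.381e-23*2142.1 = 5.916e-20
Step 2: Ratio = 5.916e-20 / 6.032e-26 = 9.808e+05
Step 3: v_p = sqrt(9.808e+05) = 990.4 m/s

990.4


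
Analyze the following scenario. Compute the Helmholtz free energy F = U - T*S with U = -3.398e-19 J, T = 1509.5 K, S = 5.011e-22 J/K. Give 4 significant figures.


Step 1: T*S = 1509.5 * 5.011e-22 = 7.564e-19 J
Step 2: F = U - T*S = -3.398e-19 - 7.564e-19
Step 3: F = -1.096e-18 J

-1.096e-18


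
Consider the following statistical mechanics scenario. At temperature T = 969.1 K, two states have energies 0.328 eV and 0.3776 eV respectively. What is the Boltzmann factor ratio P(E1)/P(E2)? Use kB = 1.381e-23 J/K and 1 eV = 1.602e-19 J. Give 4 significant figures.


Step 1: Compute energy difference dE = E1 - E2 = 0.328 - 0.3776 = -0.0496 eV
Step 2: Convert to Joules: dE_J = -0.0496 * 1.602e-19 = -7.946e-21 J
Step 3: Compute exponent = -dE_J / (kB * T) = -(-7.946e-21) / (1.381e-23 * 969.1) = 0.5937
Step 4: P(E1)/P(E2) = exp(0.5937) = 1.811

1.811


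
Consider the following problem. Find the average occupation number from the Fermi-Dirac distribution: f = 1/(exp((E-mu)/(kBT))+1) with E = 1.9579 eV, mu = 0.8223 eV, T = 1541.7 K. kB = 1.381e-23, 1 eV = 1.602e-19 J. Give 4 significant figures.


Step 1: (E - mu) = 1.9579 - 0.8223 = 1.136 eV
Step 2: Convert: (E-mu)*eV = 1.819e-19 J
Step 3: x = (E-mu)*eV/(kB*T) = 8.545
Step 4: f = 1/(exp(8.545)+1) = 0.0001945

0.0001945


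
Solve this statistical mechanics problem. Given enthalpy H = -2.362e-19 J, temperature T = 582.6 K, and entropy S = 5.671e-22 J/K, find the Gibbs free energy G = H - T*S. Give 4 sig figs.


Step 1: T*S = 582.6 * 5.671e-22 = 3.304e-19 J
Step 2: G = H - T*S = -2.362e-19 - 3.304e-19
Step 3: G = -5.666e-19 J

-5.666e-19


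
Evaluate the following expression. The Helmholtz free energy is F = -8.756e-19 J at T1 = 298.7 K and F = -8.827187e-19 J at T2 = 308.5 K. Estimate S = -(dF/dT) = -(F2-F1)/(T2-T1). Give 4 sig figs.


Step 1: dF = F2 - F1 = -8.827187e-19 - (-8.756e-19) = -7.1187e-21 J
Step 2: dT = T2 - T1 = 308.5 - 298.7 = 9.8 K
Step 3: S = -dF/dT = -(-7.1187e-21)/9.8 = 7.264e-22 J/K

7.264e-22


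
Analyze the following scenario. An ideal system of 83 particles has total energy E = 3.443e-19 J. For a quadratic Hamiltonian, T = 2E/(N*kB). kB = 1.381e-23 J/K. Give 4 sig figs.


Step 1: Numerator = 2*E = 2*3.443e-19 = 6.886e-19 J
Step 2: Denominator = N*kB = 83*1.381e-23 = 1.146e-21
Step 3: T = 6.886e-19 / 1.146e-21 = 600.8 K

600.8


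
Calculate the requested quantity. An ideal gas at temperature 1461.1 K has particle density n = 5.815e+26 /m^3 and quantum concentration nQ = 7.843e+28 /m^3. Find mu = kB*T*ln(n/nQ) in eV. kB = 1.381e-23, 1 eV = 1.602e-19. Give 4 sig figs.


Step 1: n/nQ = 5.815e+26/7.843e+28 = 0.007414
Step 2: ln(n/nQ) = -4.904
Step 3: mu = kB*T*ln(n/nQ) = 2.018e-20*-4.904 = -9.896e-20 J
Step 4: Convert to eV: -9.896e-20/1.602e-19 = -0.6177 eV

-0.6177


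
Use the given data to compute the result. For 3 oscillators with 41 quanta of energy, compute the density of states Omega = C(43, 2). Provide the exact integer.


Step 1: Use binomial coefficient C(43, 2)
Step 2: Numerator = 43! / 41!
Step 3: Denominator = 2!
Step 4: Omega = 903

903


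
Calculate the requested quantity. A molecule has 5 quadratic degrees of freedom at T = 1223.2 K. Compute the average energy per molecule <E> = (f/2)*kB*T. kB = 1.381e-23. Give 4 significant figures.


Step 1: f/2 = 5/2 = 2.5
Step 2: kB*T = 1.381e-23 * 1223.2 = 1.689e-20
Step 3: <E> = 2.5 * 1.689e-20 = 4.223e-20 J

4.223e-20


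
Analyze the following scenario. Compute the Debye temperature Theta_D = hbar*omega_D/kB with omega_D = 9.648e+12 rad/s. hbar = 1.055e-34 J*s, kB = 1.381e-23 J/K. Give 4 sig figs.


Step 1: hbar*omega_D = 1.055e-34 * 9.648e+12 = 1.018e-21 J
Step 2: Theta_D = 1.018e-21 / 1.381e-23
Step 3: Theta_D = 73.7 K

73.7


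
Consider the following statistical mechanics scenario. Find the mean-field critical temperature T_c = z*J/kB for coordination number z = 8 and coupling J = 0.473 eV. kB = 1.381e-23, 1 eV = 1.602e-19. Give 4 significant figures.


Step 1: z*J = 8*0.473 = 3.784 eV
Step 2: Convert to Joules: 3.784*1.602e-19 = 6.062e-19 J
Step 3: T_c = 6.062e-19 / 1.381e-23 = 4.39e+04 K

4.39e+04


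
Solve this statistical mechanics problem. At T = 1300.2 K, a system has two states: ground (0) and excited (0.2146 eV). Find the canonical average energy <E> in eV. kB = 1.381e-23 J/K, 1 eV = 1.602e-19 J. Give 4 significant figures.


Step 1: beta*E = 0.2146*1.602e-19/(1.381e-23*1300.2) = 1.915
Step 2: exp(-beta*E) = 0.1474
Step 3: <E> = 0.2146*0.1474/(1+0.1474) = 0.02757 eV

0.02757


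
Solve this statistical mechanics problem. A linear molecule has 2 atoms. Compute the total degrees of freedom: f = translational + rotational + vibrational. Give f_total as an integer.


Step 1: Translational DOF = 3
Step 2: Rotational DOF (linear) = 2
Step 3: Vibrational DOF = 3*2 - 5 = 1
Step 4: Total = 3 + 2 + 1 = 6

6


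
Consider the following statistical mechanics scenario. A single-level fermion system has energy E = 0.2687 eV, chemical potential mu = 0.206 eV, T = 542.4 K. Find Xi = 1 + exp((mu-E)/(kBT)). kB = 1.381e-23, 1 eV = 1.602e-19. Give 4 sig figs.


Step 1: (mu - E) = 0.206 - 0.2687 = -0.0627 eV
Step 2: x = (mu-E)*eV/(kB*T) = -0.0627*1.602e-19/(1.381e-23*542.4) = -1.341
Step 3: exp(x) = 0.2616
Step 4: Xi = 1 + 0.2616 = 1.262

1.262


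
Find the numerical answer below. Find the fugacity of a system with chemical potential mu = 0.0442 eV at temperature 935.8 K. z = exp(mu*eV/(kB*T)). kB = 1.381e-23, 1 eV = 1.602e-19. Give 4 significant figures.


Step 1: Convert mu to Joules: 0.0442*1.602e-19 = 7.081e-21 J
Step 2: kB*T = 1.381e-23*935.8 = 1.292e-20 J
Step 3: mu/(kB*T) = 0.5479
Step 4: z = exp(0.5479) = 1.73

1.73


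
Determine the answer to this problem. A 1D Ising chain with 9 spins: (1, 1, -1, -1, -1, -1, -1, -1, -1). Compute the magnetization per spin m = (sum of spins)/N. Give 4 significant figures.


Step 1: Count up spins (+1): 2, down spins (-1): 7
Step 2: Total magnetization M = 2 - 7 = -5
Step 3: m = M/N = -5/9 = -0.5556

-0.5556


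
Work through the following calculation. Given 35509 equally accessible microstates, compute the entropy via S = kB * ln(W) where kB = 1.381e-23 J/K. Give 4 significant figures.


Step 1: ln(W) = ln(35509) = 10.48
Step 2: S = kB * ln(W) = 1.381e-23 * 10.48
Step 3: S = 1.447e-22 J/K

1.447e-22


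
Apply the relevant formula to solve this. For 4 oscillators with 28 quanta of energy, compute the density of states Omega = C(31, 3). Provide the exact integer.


Step 1: Use binomial coefficient C(31, 3)
Step 2: Numerator = 31! / 28!
Step 3: Denominator = 3!
Step 4: Omega = 4495

4495


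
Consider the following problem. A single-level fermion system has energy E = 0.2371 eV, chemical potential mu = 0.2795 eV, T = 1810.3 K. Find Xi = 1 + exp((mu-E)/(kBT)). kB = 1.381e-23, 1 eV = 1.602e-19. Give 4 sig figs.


Step 1: (mu - E) = 0.2795 - 0.2371 = 0.0424 eV
Step 2: x = (mu-E)*eV/(kB*T) = 0.0424*1.602e-19/(1.381e-23*1810.3) = 0.2717
Step 3: exp(x) = 1.312
Step 4: Xi = 1 + 1.312 = 2.312

2.312


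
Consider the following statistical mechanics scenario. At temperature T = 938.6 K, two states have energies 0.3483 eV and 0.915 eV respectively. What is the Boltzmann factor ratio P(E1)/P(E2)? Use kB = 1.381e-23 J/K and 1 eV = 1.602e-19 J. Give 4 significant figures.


Step 1: Compute energy difference dE = E1 - E2 = 0.3483 - 0.915 = -0.5667 eV
Step 2: Convert to Joules: dE_J = -0.5667 * 1.602e-19 = -9.079e-20 J
Step 3: Compute exponent = -dE_J / (kB * T) = -(-9.079e-20) / (1.381e-23 * 938.6) = 7.004
Step 4: P(E1)/P(E2) = exp(7.004) = 1101

1101


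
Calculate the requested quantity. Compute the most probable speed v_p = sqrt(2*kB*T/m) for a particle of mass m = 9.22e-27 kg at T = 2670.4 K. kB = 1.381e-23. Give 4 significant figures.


Step 1: Numerator = 2*kB*T = 2*1.381e-23*2670.4 = 7.376e-20
Step 2: Ratio = 7.376e-20 / 9.22e-27 = 8e+06
Step 3: v_p = sqrt(8e+06) = 2828 m/s

2828


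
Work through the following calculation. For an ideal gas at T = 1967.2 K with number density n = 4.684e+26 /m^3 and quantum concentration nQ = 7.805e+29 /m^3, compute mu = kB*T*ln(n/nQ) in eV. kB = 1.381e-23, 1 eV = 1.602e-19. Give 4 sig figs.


Step 1: n/nQ = 4.684e+26/7.805e+29 = 0.0006001
Step 2: ln(n/nQ) = -7.418
Step 3: mu = kB*T*ln(n/nQ) = 2.717e-20*-7.418 = -2.015e-19 J
Step 4: Convert to eV: -2.015e-19/1.602e-19 = -1.258 eV

-1.258


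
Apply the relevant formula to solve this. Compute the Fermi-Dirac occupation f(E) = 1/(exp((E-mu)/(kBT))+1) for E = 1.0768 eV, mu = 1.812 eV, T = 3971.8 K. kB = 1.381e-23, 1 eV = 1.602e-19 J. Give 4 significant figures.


Step 1: (E - mu) = 1.0768 - 1.812 = -0.7352 eV
Step 2: Convert: (E-mu)*eV = -1.178e-19 J
Step 3: x = (E-mu)*eV/(kB*T) = -2.147
Step 4: f = 1/(exp(-2.147)+1) = 0.8954

0.8954


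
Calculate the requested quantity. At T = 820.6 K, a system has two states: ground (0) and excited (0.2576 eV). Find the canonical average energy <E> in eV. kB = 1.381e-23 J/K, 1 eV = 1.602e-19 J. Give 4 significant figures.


Step 1: beta*E = 0.2576*1.602e-19/(1.381e-23*820.6) = 3.642
Step 2: exp(-beta*E) = 0.02621
Step 3: <E> = 0.2576*0.02621/(1+0.02621) = 0.00658 eV

0.00658


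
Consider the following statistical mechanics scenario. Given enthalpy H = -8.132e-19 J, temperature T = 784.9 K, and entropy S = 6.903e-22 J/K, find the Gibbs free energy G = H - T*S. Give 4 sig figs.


Step 1: T*S = 784.9 * 6.903e-22 = 5.418e-19 J
Step 2: G = H - T*S = -8.132e-19 - 5.418e-19
Step 3: G = -1.355e-18 J

-1.355e-18


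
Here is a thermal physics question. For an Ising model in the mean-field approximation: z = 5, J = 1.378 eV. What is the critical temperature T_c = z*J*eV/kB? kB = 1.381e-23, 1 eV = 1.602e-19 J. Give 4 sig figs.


Step 1: z*J = 5*1.378 = 6.89 eV
Step 2: Convert to Joules: 6.89*1.602e-19 = 1.104e-18 J
Step 3: T_c = 1.104e-18 / 1.381e-23 = 7.993e+04 K

7.993e+04


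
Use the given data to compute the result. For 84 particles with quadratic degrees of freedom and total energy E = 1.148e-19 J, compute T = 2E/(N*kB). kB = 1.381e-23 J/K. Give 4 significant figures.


Step 1: Numerator = 2*E = 2*1.148e-19 = 2.296e-19 J
Step 2: Denominator = N*kB = 84*1.381e-23 = 1.16e-21
Step 3: T = 2.296e-19 / 1.16e-21 = 197.9 K

197.9


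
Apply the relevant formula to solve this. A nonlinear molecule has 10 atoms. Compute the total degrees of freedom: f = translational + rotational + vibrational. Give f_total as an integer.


Step 1: Translational DOF = 3
Step 2: Rotational DOF (nonlinear) = 3
Step 3: Vibrational DOF = 3*10 - 6 = 24
Step 4: Total = 3 + 3 + 24 = 30

30


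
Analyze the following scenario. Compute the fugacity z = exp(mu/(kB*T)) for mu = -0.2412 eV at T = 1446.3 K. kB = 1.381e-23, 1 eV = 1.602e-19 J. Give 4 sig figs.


Step 1: Convert mu to Joules: -0.2412*1.602e-19 = -3.864e-20 J
Step 2: kB*T = 1.381e-23*1446.3 = 1.997e-20 J
Step 3: mu/(kB*T) = -1.935
Step 4: z = exp(-1.935) = 0.1445

0.1445


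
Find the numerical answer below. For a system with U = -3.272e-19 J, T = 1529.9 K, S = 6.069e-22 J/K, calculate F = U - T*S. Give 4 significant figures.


Step 1: T*S = 1529.9 * 6.069e-22 = 9.285e-19 J
Step 2: F = U - T*S = -3.272e-19 - 9.285e-19
Step 3: F = -1.256e-18 J

-1.256e-18


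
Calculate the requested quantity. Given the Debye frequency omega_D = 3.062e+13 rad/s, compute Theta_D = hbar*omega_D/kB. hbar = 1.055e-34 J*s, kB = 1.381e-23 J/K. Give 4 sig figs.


Step 1: hbar*omega_D = 1.055e-34 * 3.062e+13 = 3.23e-21 J
Step 2: Theta_D = 3.23e-21 / 1.381e-23
Step 3: Theta_D = 233.9 K

233.9


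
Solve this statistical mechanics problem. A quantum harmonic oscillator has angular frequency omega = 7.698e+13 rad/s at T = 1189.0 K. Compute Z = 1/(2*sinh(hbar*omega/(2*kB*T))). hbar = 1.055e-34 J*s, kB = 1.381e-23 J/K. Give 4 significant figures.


Step 1: Compute x = hbar*omega/(kB*T) = 1.055e-34*7.698e+13/(1.381e-23*1189.0) = 0.4946
Step 2: x/2 = 0.2473
Step 3: sinh(x/2) = 0.2498
Step 4: Z = 1/(2*0.2498) = 2.001

2.001


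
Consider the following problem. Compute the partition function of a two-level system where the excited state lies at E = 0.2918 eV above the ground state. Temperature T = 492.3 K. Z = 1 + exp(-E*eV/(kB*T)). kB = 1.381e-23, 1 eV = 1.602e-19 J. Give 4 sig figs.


Step 1: Compute beta*E = E*eV/(kB*T) = 0.2918*1.602e-19/(1.381e-23*492.3) = 6.876
Step 2: exp(-beta*E) = exp(-6.876) = 0.001032
Step 3: Z = 1 + 0.001032 = 1.001

1.001


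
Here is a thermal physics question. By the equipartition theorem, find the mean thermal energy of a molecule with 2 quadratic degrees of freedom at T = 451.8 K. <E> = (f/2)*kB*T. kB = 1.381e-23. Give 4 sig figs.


Step 1: f/2 = 2/2 = 1
Step 2: kB*T = 1.381e-23 * 451.8 = 6.239e-21
Step 3: <E> = 1 * 6.239e-21 = 6.239e-21 J

6.239e-21


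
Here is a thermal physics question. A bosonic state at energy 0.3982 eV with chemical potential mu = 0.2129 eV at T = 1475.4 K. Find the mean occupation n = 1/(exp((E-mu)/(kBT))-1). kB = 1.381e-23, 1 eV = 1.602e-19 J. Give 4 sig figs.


Step 1: (E - mu) = 0.1853 eV
Step 2: x = (E-mu)*eV/(kB*T) = 0.1853*1.602e-19/(1.381e-23*1475.4) = 1.457
Step 3: exp(x) = 4.293
Step 4: n = 1/(exp(x)-1) = 0.3037

0.3037


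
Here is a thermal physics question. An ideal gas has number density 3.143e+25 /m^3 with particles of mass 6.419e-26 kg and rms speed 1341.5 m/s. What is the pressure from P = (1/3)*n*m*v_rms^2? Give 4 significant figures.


Step 1: v_rms^2 = 1341.5^2 = 1.8e+06
Step 2: n*m = 3.143e+25*6.419e-26 = 2.017
Step 3: P = (1/3)*2.017*1.8e+06 = 1.21e+06 Pa

1.21e+06


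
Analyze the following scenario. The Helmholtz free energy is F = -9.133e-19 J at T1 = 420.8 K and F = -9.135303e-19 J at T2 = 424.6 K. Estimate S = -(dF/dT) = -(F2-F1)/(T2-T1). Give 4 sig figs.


Step 1: dF = F2 - F1 = -9.135303e-19 - (-9.133e-19) = -2.303e-22 J
Step 2: dT = T2 - T1 = 424.6 - 420.8 = 3.8 K
Step 3: S = -dF/dT = -(-2.303e-22)/3.8 = 6.061e-23 J/K

6.061e-23


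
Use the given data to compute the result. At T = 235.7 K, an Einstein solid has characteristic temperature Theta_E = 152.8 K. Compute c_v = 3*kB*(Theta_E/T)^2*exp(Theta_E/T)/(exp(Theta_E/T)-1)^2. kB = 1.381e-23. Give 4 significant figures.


Step 1: x = Theta_E/T = 152.8/235.7 = 0.6483
Step 2: x^2 = 0.4203
Step 3: exp(x) = 1.912
Step 4: c_v = 3*1.381e-23*0.4203*1.912/(1.912-1)^2 = 4.001e-23

4.001e-23


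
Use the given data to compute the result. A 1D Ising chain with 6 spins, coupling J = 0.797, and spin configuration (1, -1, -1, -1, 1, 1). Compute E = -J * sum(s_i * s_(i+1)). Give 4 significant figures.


Step 1: Nearest-neighbor products: -1, 1, 1, -1, 1
Step 2: Sum of products = 1
Step 3: E = -0.797 * 1 = -0.797

-0.797


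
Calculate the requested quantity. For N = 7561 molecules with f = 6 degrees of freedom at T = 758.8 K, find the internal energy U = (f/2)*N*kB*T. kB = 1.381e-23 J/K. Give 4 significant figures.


Step 1: f/2 = 6/2 = 3.0
Step 2: N*kB*T = 7561*1.381e-23*758.8 = 7.923e-17
Step 3: U = 3.0 * 7.923e-17 = 2.377e-16 J

2.377e-16


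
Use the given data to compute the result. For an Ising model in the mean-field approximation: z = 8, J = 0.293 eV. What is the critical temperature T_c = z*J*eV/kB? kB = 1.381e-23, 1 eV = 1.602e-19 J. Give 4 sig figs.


Step 1: z*J = 8*0.293 = 2.344 eV
Step 2: Convert to Joules: 2.344*1.602e-19 = 3.755e-19 J
Step 3: T_c = 3.755e-19 / 1.381e-23 = 2.719e+04 K

2.719e+04


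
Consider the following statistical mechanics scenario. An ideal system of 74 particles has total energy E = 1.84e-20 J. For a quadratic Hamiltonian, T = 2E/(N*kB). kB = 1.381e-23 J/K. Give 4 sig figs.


Step 1: Numerator = 2*E = 2*1.84e-20 = 3.68e-20 J
Step 2: Denominator = N*kB = 74*1.381e-23 = 1.022e-21
Step 3: T = 3.68e-20 / 1.022e-21 = 36.01 K

36.01


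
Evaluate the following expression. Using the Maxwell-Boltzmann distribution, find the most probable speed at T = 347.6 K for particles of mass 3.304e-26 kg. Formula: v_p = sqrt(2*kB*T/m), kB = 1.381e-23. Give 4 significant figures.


Step 1: Numerator = 2*kB*T = 2*1.381e-23*347.6 = 9.601e-21
Step 2: Ratio = 9.601e-21 / 3.304e-26 = 2.906e+05
Step 3: v_p = sqrt(2.906e+05) = 539.1 m/s

539.1


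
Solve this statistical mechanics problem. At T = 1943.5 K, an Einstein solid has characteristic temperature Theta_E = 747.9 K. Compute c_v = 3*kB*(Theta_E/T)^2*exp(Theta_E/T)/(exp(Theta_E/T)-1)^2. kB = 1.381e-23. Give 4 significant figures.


Step 1: x = Theta_E/T = 747.9/1943.5 = 0.3848
Step 2: x^2 = 0.1481
Step 3: exp(x) = 1.469
Step 4: c_v = 3*1.381e-23*0.1481*1.469/(1.469-1)^2 = 4.092e-23

4.092e-23


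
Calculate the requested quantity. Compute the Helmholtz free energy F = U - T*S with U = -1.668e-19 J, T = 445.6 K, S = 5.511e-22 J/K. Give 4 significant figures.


Step 1: T*S = 445.6 * 5.511e-22 = 2.456e-19 J
Step 2: F = U - T*S = -1.668e-19 - 2.456e-19
Step 3: F = -4.124e-19 J

-4.124e-19


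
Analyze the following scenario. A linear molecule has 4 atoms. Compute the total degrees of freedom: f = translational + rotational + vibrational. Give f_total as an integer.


Step 1: Translational DOF = 3
Step 2: Rotational DOF (linear) = 2
Step 3: Vibrational DOF = 3*4 - 5 = 7
Step 4: Total = 3 + 2 + 7 = 12

12


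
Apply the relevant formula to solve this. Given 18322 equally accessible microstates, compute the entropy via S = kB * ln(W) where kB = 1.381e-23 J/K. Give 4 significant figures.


Step 1: ln(W) = ln(18322) = 9.816
Step 2: S = kB * ln(W) = 1.381e-23 * 9.816
Step 3: S = 1.356e-22 J/K

1.356e-22


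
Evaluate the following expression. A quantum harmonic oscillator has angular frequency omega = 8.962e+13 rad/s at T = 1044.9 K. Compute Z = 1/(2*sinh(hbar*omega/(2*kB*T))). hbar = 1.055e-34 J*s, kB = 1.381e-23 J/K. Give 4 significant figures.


Step 1: Compute x = hbar*omega/(kB*T) = 1.055e-34*8.962e+13/(1.381e-23*1044.9) = 0.6552
Step 2: x/2 = 0.3276
Step 3: sinh(x/2) = 0.3335
Step 4: Z = 1/(2*0.3335) = 1.499

1.499


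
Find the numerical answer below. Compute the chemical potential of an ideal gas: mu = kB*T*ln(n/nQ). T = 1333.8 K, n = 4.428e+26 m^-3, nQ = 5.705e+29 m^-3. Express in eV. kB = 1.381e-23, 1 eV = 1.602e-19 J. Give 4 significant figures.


Step 1: n/nQ = 4.428e+26/5.705e+29 = 0.0007762
Step 2: ln(n/nQ) = -7.161
Step 3: mu = kB*T*ln(n/nQ) = 1.842e-20*-7.161 = -1.319e-19 J
Step 4: Convert to eV: -1.319e-19/1.602e-19 = -0.8234 eV

-0.8234


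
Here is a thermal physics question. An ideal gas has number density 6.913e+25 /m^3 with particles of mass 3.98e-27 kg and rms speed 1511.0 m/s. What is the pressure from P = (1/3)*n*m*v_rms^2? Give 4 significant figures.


Step 1: v_rms^2 = 1511.0^2 = 2.283e+06
Step 2: n*m = 6.913e+25*3.98e-27 = 0.2751
Step 3: P = (1/3)*0.2751*2.283e+06 = 2.094e+05 Pa

2.094e+05


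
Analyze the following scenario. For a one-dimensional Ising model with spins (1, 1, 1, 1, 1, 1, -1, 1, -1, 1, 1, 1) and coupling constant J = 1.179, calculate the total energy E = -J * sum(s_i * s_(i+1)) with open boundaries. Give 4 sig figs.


Step 1: Nearest-neighbor products: 1, 1, 1, 1, 1, -1, -1, -1, -1, 1, 1
Step 2: Sum of products = 3
Step 3: E = -1.179 * 3 = -3.537

-3.537


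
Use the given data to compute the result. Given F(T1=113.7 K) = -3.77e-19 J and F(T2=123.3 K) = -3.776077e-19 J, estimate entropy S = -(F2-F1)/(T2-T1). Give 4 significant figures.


Step 1: dF = F2 - F1 = -3.776077e-19 - (-3.77e-19) = -6.077e-22 J
Step 2: dT = T2 - T1 = 123.3 - 113.7 = 9.6 K
Step 3: S = -dF/dT = -(-6.077e-22)/9.6 = 6.33e-23 J/K

6.33e-23


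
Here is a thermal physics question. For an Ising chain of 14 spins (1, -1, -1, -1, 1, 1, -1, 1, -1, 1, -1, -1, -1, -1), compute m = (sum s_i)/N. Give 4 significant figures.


Step 1: Count up spins (+1): 5, down spins (-1): 9
Step 2: Total magnetization M = 5 - 9 = -4
Step 3: m = M/N = -4/14 = -0.2857

-0.2857


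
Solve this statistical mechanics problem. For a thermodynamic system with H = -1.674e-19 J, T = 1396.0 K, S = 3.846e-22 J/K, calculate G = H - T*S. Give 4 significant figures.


Step 1: T*S = 1396.0 * 3.846e-22 = 5.369e-19 J
Step 2: G = H - T*S = -1.674e-19 - 5.369e-19
Step 3: G = -7.043e-19 J

-7.043e-19


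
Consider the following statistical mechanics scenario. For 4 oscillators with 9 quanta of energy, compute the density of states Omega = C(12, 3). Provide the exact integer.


Step 1: Use binomial coefficient C(12, 3)
Step 2: Numerator = 12! / 9!
Step 3: Denominator = 3!
Step 4: Omega = 220

220


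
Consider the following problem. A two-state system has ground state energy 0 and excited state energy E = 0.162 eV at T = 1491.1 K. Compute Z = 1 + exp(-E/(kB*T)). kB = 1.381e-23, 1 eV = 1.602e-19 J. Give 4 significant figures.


Step 1: Compute beta*E = E*eV/(kB*T) = 0.162*1.602e-19/(1.381e-23*1491.1) = 1.26
Step 2: exp(-beta*E) = exp(-1.26) = 0.2836
Step 3: Z = 1 + 0.2836 = 1.284

1.284


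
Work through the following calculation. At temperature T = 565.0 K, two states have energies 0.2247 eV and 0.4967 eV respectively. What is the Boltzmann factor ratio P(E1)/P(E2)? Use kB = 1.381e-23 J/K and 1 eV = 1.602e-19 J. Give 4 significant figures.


Step 1: Compute energy difference dE = E1 - E2 = 0.2247 - 0.4967 = -0.272 eV
Step 2: Convert to Joules: dE_J = -0.272 * 1.602e-19 = -4.357e-20 J
Step 3: Compute exponent = -dE_J / (kB * T) = -(-4.357e-20) / (1.381e-23 * 565.0) = 5.585
Step 4: P(E1)/P(E2) = exp(5.585) = 266.3

266.3


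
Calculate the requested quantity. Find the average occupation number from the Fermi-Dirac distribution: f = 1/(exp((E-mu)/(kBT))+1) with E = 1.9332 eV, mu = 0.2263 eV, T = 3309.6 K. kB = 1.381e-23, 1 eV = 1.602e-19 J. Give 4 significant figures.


Step 1: (E - mu) = 1.9332 - 0.2263 = 1.707 eV
Step 2: Convert: (E-mu)*eV = 2.734e-19 J
Step 3: x = (E-mu)*eV/(kB*T) = 5.983
Step 4: f = 1/(exp(5.983)+1) = 0.002516

0.002516


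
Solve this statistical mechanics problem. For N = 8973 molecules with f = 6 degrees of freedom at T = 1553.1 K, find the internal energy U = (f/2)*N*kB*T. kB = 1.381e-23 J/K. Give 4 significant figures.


Step 1: f/2 = 6/2 = 3.0
Step 2: N*kB*T = 8973*1.381e-23*1553.1 = 1.925e-16
Step 3: U = 3.0 * 1.925e-16 = 5.774e-16 J

5.774e-16


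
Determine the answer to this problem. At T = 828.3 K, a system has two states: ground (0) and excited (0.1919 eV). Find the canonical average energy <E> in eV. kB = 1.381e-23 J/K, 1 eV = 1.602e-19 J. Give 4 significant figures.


Step 1: beta*E = 0.1919*1.602e-19/(1.381e-23*828.3) = 2.688
Step 2: exp(-beta*E) = 0.06805
Step 3: <E> = 0.1919*0.06805/(1+0.06805) = 0.01223 eV

0.01223


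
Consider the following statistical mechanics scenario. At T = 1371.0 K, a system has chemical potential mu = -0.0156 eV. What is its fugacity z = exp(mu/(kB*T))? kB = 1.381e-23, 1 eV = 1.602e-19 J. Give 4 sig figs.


Step 1: Convert mu to Joules: -0.0156*1.602e-19 = -2.499e-21 J
Step 2: kB*T = 1.381e-23*1371.0 = 1.893e-20 J
Step 3: mu/(kB*T) = -0.132
Step 4: z = exp(-0.132) = 0.8763

0.8763


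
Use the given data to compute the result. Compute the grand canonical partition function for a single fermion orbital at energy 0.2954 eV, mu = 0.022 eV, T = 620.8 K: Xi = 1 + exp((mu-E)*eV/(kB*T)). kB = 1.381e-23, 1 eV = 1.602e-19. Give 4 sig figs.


Step 1: (mu - E) = 0.022 - 0.2954 = -0.2734 eV
Step 2: x = (mu-E)*eV/(kB*T) = -0.2734*1.602e-19/(1.381e-23*620.8) = -5.109
Step 3: exp(x) = 0.006044
Step 4: Xi = 1 + 0.006044 = 1.006

1.006


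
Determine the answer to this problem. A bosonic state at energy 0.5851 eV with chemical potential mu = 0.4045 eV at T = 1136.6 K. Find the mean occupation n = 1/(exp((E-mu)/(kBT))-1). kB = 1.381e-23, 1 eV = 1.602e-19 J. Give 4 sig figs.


Step 1: (E - mu) = 0.1806 eV
Step 2: x = (E-mu)*eV/(kB*T) = 0.1806*1.602e-19/(1.381e-23*1136.6) = 1.843
Step 3: exp(x) = 6.317
Step 4: n = 1/(exp(x)-1) = 0.1881

0.1881


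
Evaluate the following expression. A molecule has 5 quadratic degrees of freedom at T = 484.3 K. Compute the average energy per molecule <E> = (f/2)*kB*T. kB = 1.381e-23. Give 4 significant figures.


Step 1: f/2 = 5/2 = 2.5
Step 2: kB*T = 1.381e-23 * 484.3 = 6.688e-21
Step 3: <E> = 2.5 * 6.688e-21 = 1.672e-20 J

1.672e-20


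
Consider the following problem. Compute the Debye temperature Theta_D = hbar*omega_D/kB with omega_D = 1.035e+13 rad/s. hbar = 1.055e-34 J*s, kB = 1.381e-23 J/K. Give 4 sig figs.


Step 1: hbar*omega_D = 1.055e-34 * 1.035e+13 = 1.092e-21 J
Step 2: Theta_D = 1.092e-21 / 1.381e-23
Step 3: Theta_D = 79.07 K

79.07


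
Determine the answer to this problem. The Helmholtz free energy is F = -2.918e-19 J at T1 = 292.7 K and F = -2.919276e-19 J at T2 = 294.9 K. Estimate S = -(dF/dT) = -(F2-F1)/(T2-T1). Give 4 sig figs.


Step 1: dF = F2 - F1 = -2.919276e-19 - (-2.918e-19) = -1.276e-22 J
Step 2: dT = T2 - T1 = 294.9 - 292.7 = 2.2 K
Step 3: S = -dF/dT = -(-1.276e-22)/2.2 = 5.8e-23 J/K

5.8e-23
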